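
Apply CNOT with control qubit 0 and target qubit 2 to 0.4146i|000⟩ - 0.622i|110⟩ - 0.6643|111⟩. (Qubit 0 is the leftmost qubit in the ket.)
0.4146i|000⟩ - 0.6643|110⟩ - 0.622i|111⟩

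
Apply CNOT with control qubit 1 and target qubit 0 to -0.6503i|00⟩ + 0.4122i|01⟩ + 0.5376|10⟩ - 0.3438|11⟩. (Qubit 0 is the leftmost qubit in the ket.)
-0.6503i|00⟩ - 0.3438|01⟩ + 0.5376|10⟩ + 0.4122i|11⟩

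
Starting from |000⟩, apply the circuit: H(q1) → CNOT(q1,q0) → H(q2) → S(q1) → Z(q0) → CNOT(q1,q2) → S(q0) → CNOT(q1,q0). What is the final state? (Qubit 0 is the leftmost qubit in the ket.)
1/2|000⟩ + 1/2|001⟩ + 1/2|010⟩ + 1/2|011⟩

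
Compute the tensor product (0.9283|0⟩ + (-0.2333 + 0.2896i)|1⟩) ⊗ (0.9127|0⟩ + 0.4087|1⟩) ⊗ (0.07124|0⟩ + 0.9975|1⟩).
0.06036|000⟩ + 0.8451|001⟩ + 0.02703|010⟩ + 0.3784|011⟩ + (-0.01517 + 0.01883i)|100⟩ + (-0.2124 + 0.2637i)|101⟩ + (-0.006793 + 0.008432i)|110⟩ + (-0.09511 + 0.1181i)|111⟩

amp(|b₁b₂…⟩) = product of the factor amplitudes for bits b₁, b₂, …; only kets whose every factor amplitude is nonzero survive.
|000⟩: (0.9283)(0.9127)(0.07124) = 0.06036
|001⟩: (0.9283)(0.9127)(0.9975) = 0.8451
|010⟩: (0.9283)(0.4087)(0.07124) = 0.02703
|011⟩: (0.9283)(0.4087)(0.9975) = 0.3784
|100⟩: (-0.2333 + 0.2896i)(0.9127)(0.07124) = (-0.01517 + 0.01883i)
|101⟩: (-0.2333 + 0.2896i)(0.9127)(0.9975) = (-0.2124 + 0.2637i)
|110⟩: (-0.2333 + 0.2896i)(0.4087)(0.07124) = (-0.006793 + 0.008432i)
|111⟩: (-0.2333 + 0.2896i)(0.4087)(0.9975) = (-0.09511 + 0.1181i)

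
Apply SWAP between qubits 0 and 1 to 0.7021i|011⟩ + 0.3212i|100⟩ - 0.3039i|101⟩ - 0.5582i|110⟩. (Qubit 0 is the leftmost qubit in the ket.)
0.3212i|010⟩ - 0.3039i|011⟩ + 0.7021i|101⟩ - 0.5582i|110⟩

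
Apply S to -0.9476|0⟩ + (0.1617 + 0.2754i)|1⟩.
-0.9476|0⟩ + (-0.2754 + 0.1617i)|1⟩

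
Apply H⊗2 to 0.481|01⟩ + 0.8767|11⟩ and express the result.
0.6789|00⟩ - 0.6789|01⟩ - 0.1979|10⟩ + 0.1979|11⟩

H⊗2 gives amp(|y⟩) = (1/2) Σ_x (−1)^(x·y) amp(|x⟩), where x·y is the number of positions in which both x and y have a 1.
|00⟩: (0.481 + 0.8767)/2 = 0.6789
|01⟩: (-0.481 - 0.8767)/2 = -0.6789
|10⟩: (0.481 - 0.8767)/2 = -0.1979
|11⟩: (-0.481 + 0.8767)/2 = 0.1979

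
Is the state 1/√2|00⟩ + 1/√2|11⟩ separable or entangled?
Entangled

Writing the state as a|00⟩ + b|01⟩ + c|10⟩ + d|11⟩, it is a product state iff ad − bc = 0.
Here (a, b, c, d) = (1/√2, 0, 0, 1/√2): ad − bc = (1/√2)(1/√2) − (0)(0) = 1/2 ≠ 0, so the state is entangled.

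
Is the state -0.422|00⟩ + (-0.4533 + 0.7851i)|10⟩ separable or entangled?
Separable

Writing the state as a|00⟩ + b|01⟩ + c|10⟩ + d|11⟩, it is a product state iff ad − bc = 0.
Here (a, b, c, d) = (-0.422, 0, (-0.4533 + 0.7851i), 0): ad − bc = (-0.422)(0) − (0)(-0.4533 + 0.7851i) = 0, so the state is separable.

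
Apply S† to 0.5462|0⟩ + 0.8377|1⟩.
0.5462|0⟩ - 0.8377i|1⟩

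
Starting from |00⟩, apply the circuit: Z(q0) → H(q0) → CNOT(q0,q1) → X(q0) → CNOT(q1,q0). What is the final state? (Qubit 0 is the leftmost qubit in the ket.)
1/√2|10⟩ + 1/√2|11⟩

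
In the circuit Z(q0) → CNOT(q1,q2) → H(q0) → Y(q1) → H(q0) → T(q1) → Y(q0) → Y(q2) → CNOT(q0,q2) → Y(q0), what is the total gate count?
10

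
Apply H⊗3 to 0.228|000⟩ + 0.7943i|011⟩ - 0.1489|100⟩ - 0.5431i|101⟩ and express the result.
(0.02797 + 0.08881i)|000⟩ + (0.02797 - 0.08881i)|001⟩ + (0.02797 - 0.4728i)|010⟩ + (0.02797 + 0.4728i)|011⟩ + (0.1333 + 0.4728i)|100⟩ + (0.1333 - 0.4728i)|101⟩ + (0.1333 - 0.08881i)|110⟩ + (0.1333 + 0.08881i)|111⟩

H⊗3 gives amp(|y⟩) = (1/2√2) Σ_x (−1)^(x·y) amp(|x⟩), where x·y is the number of positions in which both x and y have a 1.
|000⟩: (0.228 + 0.7943i - 0.1489 - 0.5431i)/(2√2) = (0.02797 + 0.08881i)
|001⟩: (0.228 - 0.7943i - 0.1489 + 0.5431i)/(2√2) = (0.02797 - 0.08881i)
|010⟩: (0.228 - 0.7943i - 0.1489 - 0.5431i)/(2√2) = (0.02797 - 0.4728i)
|011⟩: (0.228 + 0.7943i - 0.1489 + 0.5431i)/(2√2) = (0.02797 + 0.4728i)
|100⟩: (0.228 + 0.7943i + 0.1489 + 0.5431i)/(2√2) = (0.1333 + 0.4728i)
|101⟩: (0.228 - 0.7943i + 0.1489 - 0.5431i)/(2√2) = (0.1333 - 0.4728i)
|110⟩: (0.228 - 0.7943i + 0.1489 + 0.5431i)/(2√2) = (0.1333 - 0.08881i)
|111⟩: (0.228 + 0.7943i + 0.1489 - 0.5431i)/(2√2) = (0.1333 + 0.08881i)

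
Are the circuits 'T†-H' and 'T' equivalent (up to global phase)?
No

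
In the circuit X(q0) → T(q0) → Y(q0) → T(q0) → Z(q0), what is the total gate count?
5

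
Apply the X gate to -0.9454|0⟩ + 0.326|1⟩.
0.326|0⟩ - 0.9454|1⟩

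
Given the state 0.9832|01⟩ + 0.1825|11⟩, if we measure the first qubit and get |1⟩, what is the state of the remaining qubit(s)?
|1⟩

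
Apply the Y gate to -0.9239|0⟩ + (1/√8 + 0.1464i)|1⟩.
(0.1464 - (1/√8)i)|0⟩ - 0.9239i|1⟩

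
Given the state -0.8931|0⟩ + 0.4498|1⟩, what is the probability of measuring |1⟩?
0.2023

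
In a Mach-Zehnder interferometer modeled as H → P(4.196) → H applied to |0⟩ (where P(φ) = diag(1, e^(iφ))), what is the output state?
(0.2531 - 0.4348i)|0⟩ + (0.7469 + 0.4348i)|1⟩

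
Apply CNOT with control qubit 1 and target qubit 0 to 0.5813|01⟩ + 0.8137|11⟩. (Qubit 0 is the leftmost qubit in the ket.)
0.8137|01⟩ + 0.5813|11⟩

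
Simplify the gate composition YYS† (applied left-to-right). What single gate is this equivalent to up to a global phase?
S†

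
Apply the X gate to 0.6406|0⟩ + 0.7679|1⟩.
0.7679|0⟩ + 0.6406|1⟩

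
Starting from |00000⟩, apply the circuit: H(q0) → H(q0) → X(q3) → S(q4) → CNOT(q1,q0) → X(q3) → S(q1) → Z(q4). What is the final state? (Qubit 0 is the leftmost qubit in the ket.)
|00000⟩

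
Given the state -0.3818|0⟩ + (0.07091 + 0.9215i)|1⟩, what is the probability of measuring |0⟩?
0.1458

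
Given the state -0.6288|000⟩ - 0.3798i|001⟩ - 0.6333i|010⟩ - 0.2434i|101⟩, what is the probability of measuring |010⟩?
0.4011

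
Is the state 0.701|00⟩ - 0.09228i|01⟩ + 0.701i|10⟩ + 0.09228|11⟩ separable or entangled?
Separable

Writing the state as a|00⟩ + b|01⟩ + c|10⟩ + d|11⟩, it is a product state iff ad − bc = 0.
Here (a, b, c, d) = (0.701, -0.09228i, 0.701i, 0.09228): ad − bc = (0.701)(0.09228) − (-0.09228i)(0.701i) = 0, so the state is separable.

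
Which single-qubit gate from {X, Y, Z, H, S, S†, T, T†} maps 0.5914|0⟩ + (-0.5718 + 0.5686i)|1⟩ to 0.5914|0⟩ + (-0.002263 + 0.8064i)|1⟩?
T†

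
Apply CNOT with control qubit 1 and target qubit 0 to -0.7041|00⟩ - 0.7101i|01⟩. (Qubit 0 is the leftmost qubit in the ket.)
-0.7041|00⟩ - 0.7101i|11⟩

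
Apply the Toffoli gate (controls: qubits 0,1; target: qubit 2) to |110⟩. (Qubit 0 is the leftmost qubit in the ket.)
|111⟩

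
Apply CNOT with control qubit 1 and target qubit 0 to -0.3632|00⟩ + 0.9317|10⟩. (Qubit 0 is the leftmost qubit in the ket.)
-0.3632|00⟩ + 0.9317|10⟩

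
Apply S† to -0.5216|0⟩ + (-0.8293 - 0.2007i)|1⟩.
-0.5216|0⟩ + (-0.2007 + 0.8293i)|1⟩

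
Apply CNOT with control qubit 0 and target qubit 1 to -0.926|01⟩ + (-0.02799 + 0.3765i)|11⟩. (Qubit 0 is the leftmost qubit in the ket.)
-0.926|01⟩ + (-0.02799 + 0.3765i)|10⟩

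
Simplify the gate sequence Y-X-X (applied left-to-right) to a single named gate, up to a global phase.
Y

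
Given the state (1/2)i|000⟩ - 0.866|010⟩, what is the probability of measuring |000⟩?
1/4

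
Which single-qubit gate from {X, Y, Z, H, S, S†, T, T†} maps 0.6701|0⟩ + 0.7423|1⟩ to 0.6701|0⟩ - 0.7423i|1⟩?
S†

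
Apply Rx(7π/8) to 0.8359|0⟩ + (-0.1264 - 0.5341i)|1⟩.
(-0.3608 + 0.124i)|0⟩ + (-0.02466 - 0.924i)|1⟩

Rx(7π/8) = [[cos(θ/2), −i·sin(θ/2)], [−i·sin(θ/2), cos(θ/2)]]; θ = 7π/8, cos(θ/2) ≈ 0.19509, sin(θ/2) ≈ 0.980785.
With a = amp(|0⟩) = 0.8359 and b = amp(|1⟩) = (-0.1264 - 0.5341i):
new amp(|0⟩) = (0.19509)·a + (-0.980785i)·b = (-0.3608 + 0.124i)
new amp(|1⟩) = (-0.980785i)·a + (0.19509)·b = (-0.02466 - 0.924i)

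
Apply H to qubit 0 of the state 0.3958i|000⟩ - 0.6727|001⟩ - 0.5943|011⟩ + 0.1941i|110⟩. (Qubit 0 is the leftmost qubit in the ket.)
0.2799i|000⟩ - 0.4757|001⟩ + 0.1372i|010⟩ - 0.4202|011⟩ + 0.2799i|100⟩ - 0.4757|101⟩ - 0.1372i|110⟩ - 0.4202|111⟩

H on qubit 0 mixes each pair of kets that differ only in qubit 0: amplitudes (a, b) of (|…0…⟩, |…1…⟩) become ((a + b)/√2, (a − b)/√2). Kets absent from the input have amplitude 0.
(|000⟩, |100⟩): (a, b) = (0.3958i, 0) → (0.2799i, 0.2799i)
(|001⟩, |101⟩): (a, b) = (-0.6727, 0) → (-0.4757, -0.4757)
(|010⟩, |110⟩): (a, b) = (0, 0.1941i) → (0.1372i, -0.1372i)
(|011⟩, |111⟩): (a, b) = (-0.5943, 0) → (-0.4202, -0.4202)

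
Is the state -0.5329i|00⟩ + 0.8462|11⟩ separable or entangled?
Entangled

Writing the state as a|00⟩ + b|01⟩ + c|10⟩ + d|11⟩, it is a product state iff ad − bc = 0.
Here (a, b, c, d) = (-0.5329i, 0, 0, 0.8462): ad − bc = (-0.5329i)(0.8462) − (0)(0) = -0.4509i ≠ 0, so the state is entangled.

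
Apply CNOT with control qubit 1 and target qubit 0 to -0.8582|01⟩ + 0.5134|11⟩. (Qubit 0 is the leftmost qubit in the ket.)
0.5134|01⟩ - 0.8582|11⟩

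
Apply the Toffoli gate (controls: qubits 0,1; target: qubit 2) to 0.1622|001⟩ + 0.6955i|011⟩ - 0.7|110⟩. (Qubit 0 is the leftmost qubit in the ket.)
0.1622|001⟩ + 0.6955i|011⟩ - 0.7|111⟩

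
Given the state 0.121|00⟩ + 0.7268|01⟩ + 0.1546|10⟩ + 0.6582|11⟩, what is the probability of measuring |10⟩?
0.0239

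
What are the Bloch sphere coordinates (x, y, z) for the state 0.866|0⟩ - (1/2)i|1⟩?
(0, -0.866, 0.5)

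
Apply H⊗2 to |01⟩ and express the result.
1/2|00⟩ - 1/2|01⟩ + 1/2|10⟩ - 1/2|11⟩

H⊗2 gives amp(|y⟩) = (1/2) Σ_x (−1)^(x·y) amp(|x⟩), where x·y is the number of positions in which both x and y have a 1.
|00⟩: (1)/2 = 1/2
|01⟩: (-1)/2 = -1/2
|10⟩: (1)/2 = 1/2
|11⟩: (-1)/2 = -1/2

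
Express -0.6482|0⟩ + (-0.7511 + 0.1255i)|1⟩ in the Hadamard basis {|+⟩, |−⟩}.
(-0.9895 + 0.08874i)|+⟩ + (0.07276 - 0.08874i)|−⟩

With |ψ⟩ = α|0⟩ + β|1⟩, the Hadamard-basis coefficients are ⟨+|ψ⟩ = (α + β)/√2 and ⟨−|ψ⟩ = (α − β)/√2.
Here α = -0.6482, β = (-0.7511 + 0.1255i): (α + β)/√2 = (-0.9895 + 0.08874i), (α − β)/√2 = (0.07276 - 0.08874i).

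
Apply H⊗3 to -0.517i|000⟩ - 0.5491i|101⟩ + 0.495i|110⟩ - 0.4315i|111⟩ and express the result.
-0.3545i|000⟩ + 0.3389i|001⟩ - 0.3994i|010⟩ - 0.3162i|011⟩ - 0.0111i|100⟩ - 0.7045i|101⟩ + 0.0338i|110⟩ - 0.04936i|111⟩

H⊗3 gives amp(|y⟩) = (1/2√2) Σ_x (−1)^(x·y) amp(|x⟩), where x·y is the number of positions in which both x and y have a 1.
|000⟩: (-0.517i - 0.5491i + 0.495i - 0.4315i)/(2√2) = -0.3545i
|001⟩: (-0.517i + 0.5491i + 0.495i + 0.4315i)/(2√2) = 0.3389i
|010⟩: (-0.517i - 0.5491i - 0.495i + 0.4315i)/(2√2) = -0.3994i
|011⟩: (-0.517i + 0.5491i - 0.495i - 0.4315i)/(2√2) = -0.3162i
|100⟩: (-0.517i + 0.5491i - 0.495i + 0.4315i)/(2√2) = -0.0111i
|101⟩: (-0.517i - 0.5491i - 0.495i - 0.4315i)/(2√2) = -0.7045i
|110⟩: (-0.517i + 0.5491i + 0.495i - 0.4315i)/(2√2) = 0.0338i
|111⟩: (-0.517i - 0.5491i + 0.495i + 0.4315i)/(2√2) = -0.04936i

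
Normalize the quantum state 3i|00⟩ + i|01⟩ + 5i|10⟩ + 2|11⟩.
0.4804i|00⟩ + 0.1601i|01⟩ + 0.8006i|10⟩ + 0.3203|11⟩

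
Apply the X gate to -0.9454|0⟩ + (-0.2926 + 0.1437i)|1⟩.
(-0.2926 + 0.1437i)|0⟩ - 0.9454|1⟩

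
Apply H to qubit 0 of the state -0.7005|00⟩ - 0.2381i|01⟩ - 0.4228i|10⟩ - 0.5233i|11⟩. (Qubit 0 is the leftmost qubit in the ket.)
(-0.4953 - 0.299i)|00⟩ - 0.5384i|01⟩ + (-0.4953 + 0.299i)|10⟩ + 0.2017i|11⟩

H on qubit 0 mixes each pair of kets that differ only in qubit 0: amplitudes (a, b) of (|…0…⟩, |…1…⟩) become ((a + b)/√2, (a − b)/√2). Kets absent from the input have amplitude 0.
(|00⟩, |10⟩): (a, b) = (-0.7005, -0.4228i) → ((-0.4953 - 0.299i), (-0.4953 + 0.299i))
(|01⟩, |11⟩): (a, b) = (-0.2381i, -0.5233i) → (-0.5384i, 0.2017i)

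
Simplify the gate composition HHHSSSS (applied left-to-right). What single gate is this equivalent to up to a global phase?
H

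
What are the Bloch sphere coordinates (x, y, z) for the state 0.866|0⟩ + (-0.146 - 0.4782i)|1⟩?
(-0.2529, -0.8282, 0.5)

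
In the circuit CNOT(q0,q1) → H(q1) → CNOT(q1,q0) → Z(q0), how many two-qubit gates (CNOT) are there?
2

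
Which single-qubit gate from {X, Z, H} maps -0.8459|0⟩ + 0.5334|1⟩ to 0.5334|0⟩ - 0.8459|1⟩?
X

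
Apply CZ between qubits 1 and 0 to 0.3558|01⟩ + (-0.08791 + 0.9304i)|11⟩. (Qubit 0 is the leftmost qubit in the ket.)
0.3558|01⟩ + (0.08791 - 0.9304i)|11⟩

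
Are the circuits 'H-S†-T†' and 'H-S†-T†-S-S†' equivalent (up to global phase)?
Yes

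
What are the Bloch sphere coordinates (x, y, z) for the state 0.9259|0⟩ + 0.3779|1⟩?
(0.6998, 0, 0.7145)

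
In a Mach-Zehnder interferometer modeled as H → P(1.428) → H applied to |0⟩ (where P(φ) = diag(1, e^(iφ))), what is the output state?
(0.5712 + 0.4949i)|0⟩ + (0.4288 - 0.4949i)|1⟩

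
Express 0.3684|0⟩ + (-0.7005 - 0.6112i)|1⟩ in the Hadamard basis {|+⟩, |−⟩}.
(-0.2348 - 0.4322i)|+⟩ + (0.7558 + 0.4322i)|−⟩

With |ψ⟩ = α|0⟩ + β|1⟩, the Hadamard-basis coefficients are ⟨+|ψ⟩ = (α + β)/√2 and ⟨−|ψ⟩ = (α − β)/√2.
Here α = 0.3684, β = (-0.7005 - 0.6112i): (α + β)/√2 = (-0.2348 - 0.4322i), (α − β)/√2 = (0.7558 + 0.4322i).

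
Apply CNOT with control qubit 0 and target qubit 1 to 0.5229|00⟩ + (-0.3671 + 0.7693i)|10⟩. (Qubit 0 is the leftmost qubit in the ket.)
0.5229|00⟩ + (-0.3671 + 0.7693i)|11⟩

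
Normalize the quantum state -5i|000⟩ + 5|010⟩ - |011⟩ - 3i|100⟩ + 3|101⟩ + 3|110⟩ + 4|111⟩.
-0.5157i|000⟩ + 0.5157|010⟩ - 0.1031|011⟩ - 0.3094i|100⟩ + 0.3094|101⟩ + 0.3094|110⟩ + 0.4126|111⟩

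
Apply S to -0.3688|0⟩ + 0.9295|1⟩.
-0.3688|0⟩ + 0.9295i|1⟩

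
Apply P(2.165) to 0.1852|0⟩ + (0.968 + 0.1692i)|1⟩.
0.1852|0⟩ + (-0.6821 + 0.7074i)|1⟩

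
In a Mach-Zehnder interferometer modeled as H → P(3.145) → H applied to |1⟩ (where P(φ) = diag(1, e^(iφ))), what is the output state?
(1 + 0.001704i)|0⟩ + (0.000002902 - 0.001704i)|1⟩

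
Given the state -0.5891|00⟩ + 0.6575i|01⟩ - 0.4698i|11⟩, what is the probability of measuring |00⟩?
0.347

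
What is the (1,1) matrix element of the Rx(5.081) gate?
-0.8247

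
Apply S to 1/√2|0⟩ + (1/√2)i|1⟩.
1/√2|0⟩ - 1/√2|1⟩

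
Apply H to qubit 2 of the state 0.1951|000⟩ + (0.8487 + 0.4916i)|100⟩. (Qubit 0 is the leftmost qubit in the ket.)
0.138|000⟩ + 0.138|001⟩ + (0.6001 + 0.3476i)|100⟩ + (0.6001 + 0.3476i)|101⟩

H on qubit 2 mixes each pair of kets that differ only in qubit 2: amplitudes (a, b) of (|…0…⟩, |…1…⟩) become ((a + b)/√2, (a − b)/√2). Kets absent from the input have amplitude 0.
(|000⟩, |001⟩): (a, b) = (0.1951, 0) → (0.138, 0.138)
(|100⟩, |101⟩): (a, b) = ((0.8487 + 0.4916i), 0) → ((0.6001 + 0.3476i), (0.6001 + 0.3476i))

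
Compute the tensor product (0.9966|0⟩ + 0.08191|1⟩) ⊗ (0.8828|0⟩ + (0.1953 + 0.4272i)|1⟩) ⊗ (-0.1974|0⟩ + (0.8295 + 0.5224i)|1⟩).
-0.1737|000⟩ + (0.7298 + 0.4596i)|001⟩ + (-0.03842 - 0.08404i)|010⟩ + (-0.06096 + 0.4548i)|011⟩ - 0.01427|100⟩ + (0.05998 + 0.03777i)|101⟩ + (-0.003158 - 0.006907i)|110⟩ + (-0.00501 + 0.03738i)|111⟩

amp(|b₁b₂…⟩) = product of the factor amplitudes for bits b₁, b₂, …; only kets whose every factor amplitude is nonzero survive.
|000⟩: (0.9966)(0.8828)(-0.1974) = -0.1737
|001⟩: (0.9966)(0.8828)(0.8295 + 0.5224i) = (0.7298 + 0.4596i)
|010⟩: (0.9966)(0.1953 + 0.4272i)(-0.1974) = (-0.03842 - 0.08404i)
|011⟩: (0.9966)(0.1953 + 0.4272i)(0.8295 + 0.5224i) = (-0.06096 + 0.4548i)
|100⟩: (0.08191)(0.8828)(-0.1974) = -0.01427
|101⟩: (0.08191)(0.8828)(0.8295 + 0.5224i) = (0.05998 + 0.03777i)
|110⟩: (0.08191)(0.1953 + 0.4272i)(-0.1974) = (-0.003158 - 0.006907i)
|111⟩: (0.08191)(0.1953 + 0.4272i)(0.8295 + 0.5224i) = (-0.00501 + 0.03738i)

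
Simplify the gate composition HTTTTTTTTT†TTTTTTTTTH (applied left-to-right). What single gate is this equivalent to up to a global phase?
I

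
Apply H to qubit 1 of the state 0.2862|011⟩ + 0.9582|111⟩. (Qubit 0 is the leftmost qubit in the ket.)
0.2024|001⟩ - 0.2024|011⟩ + 0.6775|101⟩ - 0.6775|111⟩

H on qubit 1 mixes each pair of kets that differ only in qubit 1: amplitudes (a, b) of (|…0…⟩, |…1…⟩) become ((a + b)/√2, (a − b)/√2). Kets absent from the input have amplitude 0.
(|001⟩, |011⟩): (a, b) = (0, 0.2862) → (0.2024, -0.2024)
(|101⟩, |111⟩): (a, b) = (0, 0.9582) → (0.6775, -0.6775)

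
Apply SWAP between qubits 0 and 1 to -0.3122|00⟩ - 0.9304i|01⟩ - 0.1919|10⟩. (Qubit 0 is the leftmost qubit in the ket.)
-0.3122|00⟩ - 0.1919|01⟩ - 0.9304i|10⟩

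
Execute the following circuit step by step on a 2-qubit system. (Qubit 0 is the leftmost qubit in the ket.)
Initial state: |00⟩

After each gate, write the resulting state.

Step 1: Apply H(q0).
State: 1/√2|00⟩ + 1/√2|10⟩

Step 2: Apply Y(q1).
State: (1/√2)i|01⟩ + (1/√2)i|11⟩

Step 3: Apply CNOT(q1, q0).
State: (1/√2)i|01⟩ + (1/√2)i|11⟩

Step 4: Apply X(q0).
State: (1/√2)i|01⟩ + (1/√2)i|11⟩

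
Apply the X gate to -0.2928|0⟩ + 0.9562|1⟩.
0.9562|0⟩ - 0.2928|1⟩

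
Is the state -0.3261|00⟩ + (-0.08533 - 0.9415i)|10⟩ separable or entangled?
Separable

Writing the state as a|00⟩ + b|01⟩ + c|10⟩ + d|11⟩, it is a product state iff ad − bc = 0.
Here (a, b, c, d) = (-0.3261, 0, (-0.08533 - 0.9415i), 0): ad − bc = (-0.3261)(0) − (0)(-0.08533 - 0.9415i) = 0, so the state is separable.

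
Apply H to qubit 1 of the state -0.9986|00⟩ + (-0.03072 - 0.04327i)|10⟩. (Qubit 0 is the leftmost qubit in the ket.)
-0.7061|00⟩ - 0.7061|01⟩ + (-0.02172 - 0.0306i)|10⟩ + (-0.02172 - 0.0306i)|11⟩

H on qubit 1 mixes each pair of kets that differ only in qubit 1: amplitudes (a, b) of (|…0…⟩, |…1…⟩) become ((a + b)/√2, (a − b)/√2). Kets absent from the input have amplitude 0.
(|00⟩, |01⟩): (a, b) = (-0.9986, 0) → (-0.7061, -0.7061)
(|10⟩, |11⟩): (a, b) = ((-0.03072 - 0.04327i), 0) → ((-0.02172 - 0.0306i), (-0.02172 - 0.0306i))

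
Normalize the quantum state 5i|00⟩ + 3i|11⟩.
0.8575i|00⟩ + 0.5145i|11⟩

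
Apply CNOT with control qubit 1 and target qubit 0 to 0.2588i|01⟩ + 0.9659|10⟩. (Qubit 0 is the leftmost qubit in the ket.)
0.9659|10⟩ + 0.2588i|11⟩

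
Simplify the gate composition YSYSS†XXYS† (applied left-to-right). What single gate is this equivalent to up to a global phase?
Y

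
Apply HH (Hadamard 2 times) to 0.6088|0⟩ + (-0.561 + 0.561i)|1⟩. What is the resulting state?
0.6088|0⟩ + (-0.561 + 0.561i)|1⟩

H² = I, so an even number of Hadamards cancels: H^2 = I and the state is unchanged.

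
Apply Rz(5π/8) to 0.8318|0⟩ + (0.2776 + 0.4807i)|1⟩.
(0.4621 - 0.6916i)|0⟩ + (-0.2455 + 0.4979i)|1⟩

Rz(5π/8) = [[e^(−iθ/2), 0], [0, e^(iθ/2)]] with e^(±iθ/2) = cos(θ/2) ± i·sin(θ/2); θ = 5π/8, cos(θ/2) ≈ 0.55557, sin(θ/2) ≈ 0.83147.
With a = amp(|0⟩) = 0.8318 and b = amp(|1⟩) = (0.2776 + 0.4807i):
new amp(|0⟩) = (0.55557 - 0.83147i)·a = (0.4621 - 0.6916i)
new amp(|1⟩) = (0.55557 + 0.83147i)·b = (-0.2455 + 0.4979i)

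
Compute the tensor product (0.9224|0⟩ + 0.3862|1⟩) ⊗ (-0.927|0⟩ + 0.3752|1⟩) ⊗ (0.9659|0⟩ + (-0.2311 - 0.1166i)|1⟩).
-0.8259|000⟩ + (0.1976 + 0.0997i)|001⟩ + 0.3343|010⟩ + (-0.07998 - 0.04035i)|011⟩ - 0.3458|100⟩ + (0.08274 + 0.04174i)|101⟩ + 0.14|110⟩ + (-0.03349 - 0.0169i)|111⟩

amp(|b₁b₂…⟩) = product of the factor amplitudes for bits b₁, b₂, …; only kets whose every factor amplitude is nonzero survive.
|000⟩: (0.9224)(-0.927)(0.9659) = -0.8259
|001⟩: (0.9224)(-0.927)(-0.2311 - 0.1166i) = (0.1976 + 0.0997i)
|010⟩: (0.9224)(0.3752)(0.9659) = 0.3343
|011⟩: (0.9224)(0.3752)(-0.2311 - 0.1166i) = (-0.07998 - 0.04035i)
|100⟩: (0.3862)(-0.927)(0.9659) = -0.3458
|101⟩: (0.3862)(-0.927)(-0.2311 - 0.1166i) = (0.08274 + 0.04174i)
|110⟩: (0.3862)(0.3752)(0.9659) = 0.14
|111⟩: (0.3862)(0.3752)(-0.2311 - 0.1166i) = (-0.03349 - 0.0169i)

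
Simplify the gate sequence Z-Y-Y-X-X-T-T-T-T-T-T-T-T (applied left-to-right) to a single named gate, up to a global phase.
Z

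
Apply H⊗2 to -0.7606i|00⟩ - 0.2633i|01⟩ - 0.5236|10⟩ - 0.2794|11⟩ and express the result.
(-0.4015 - 0.512i)|00⟩ + (-0.1221 - 0.2487i)|01⟩ + (0.4015 - 0.512i)|10⟩ + (0.1221 - 0.2487i)|11⟩

H⊗2 gives amp(|y⟩) = (1/2) Σ_x (−1)^(x·y) amp(|x⟩), where x·y is the number of positions in which both x and y have a 1.
|00⟩: (-0.7606i - 0.2633i - 0.5236 - 0.2794)/2 = (-0.4015 - 0.512i)
|01⟩: (-0.7606i + 0.2633i - 0.5236 + 0.2794)/2 = (-0.1221 - 0.2487i)
|10⟩: (-0.7606i - 0.2633i + 0.5236 + 0.2794)/2 = (0.4015 - 0.512i)
|11⟩: (-0.7606i + 0.2633i + 0.5236 - 0.2794)/2 = (0.1221 - 0.2487i)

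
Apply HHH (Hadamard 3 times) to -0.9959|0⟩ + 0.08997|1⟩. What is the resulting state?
-0.6406|0⟩ - 0.7678|1⟩

H² = I, so H^3 = H: a single Hadamard. With (a, b) = (-0.9959, 0.08997), H gives ((a + b)/√2, (a − b)/√2) = (-0.6406, -0.7678).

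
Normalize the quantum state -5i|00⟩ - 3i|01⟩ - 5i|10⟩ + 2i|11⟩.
-0.6299i|00⟩ - (1/√7)i|01⟩ - 0.6299i|10⟩ + 0.252i|11⟩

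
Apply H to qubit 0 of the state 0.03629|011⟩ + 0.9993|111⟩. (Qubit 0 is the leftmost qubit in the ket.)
0.7323|011⟩ - 0.681|111⟩

H on qubit 0 mixes each pair of kets that differ only in qubit 0: amplitudes (a, b) of (|…0…⟩, |…1…⟩) become ((a + b)/√2, (a − b)/√2). Kets absent from the input have amplitude 0.
(|011⟩, |111⟩): (a, b) = (0.03629, 0.9993) → (0.7323, -0.681)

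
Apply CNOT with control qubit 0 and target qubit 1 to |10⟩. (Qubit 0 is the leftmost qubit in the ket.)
|11⟩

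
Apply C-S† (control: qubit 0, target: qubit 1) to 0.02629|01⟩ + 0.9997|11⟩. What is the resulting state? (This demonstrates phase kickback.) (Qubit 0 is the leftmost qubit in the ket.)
0.02629|01⟩ - 0.9997i|11⟩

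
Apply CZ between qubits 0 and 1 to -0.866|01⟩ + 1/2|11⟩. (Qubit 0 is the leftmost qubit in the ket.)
-0.866|01⟩ - 1/2|11⟩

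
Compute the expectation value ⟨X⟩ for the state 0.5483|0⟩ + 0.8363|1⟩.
0.9171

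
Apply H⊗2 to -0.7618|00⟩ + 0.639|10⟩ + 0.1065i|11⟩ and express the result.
(-0.0614 + 0.05325i)|00⟩ + (-0.0614 - 0.05325i)|01⟩ + (-0.7004 - 0.05325i)|10⟩ + (-0.7004 + 0.05325i)|11⟩

H⊗2 gives amp(|y⟩) = (1/2) Σ_x (−1)^(x·y) amp(|x⟩), where x·y is the number of positions in which both x and y have a 1.
|00⟩: (-0.7618 + 0.639 + 0.1065i)/2 = (-0.0614 + 0.05325i)
|01⟩: (-0.7618 + 0.639 - 0.1065i)/2 = (-0.0614 - 0.05325i)
|10⟩: (-0.7618 - 0.639 - 0.1065i)/2 = (-0.7004 - 0.05325i)
|11⟩: (-0.7618 - 0.639 + 0.1065i)/2 = (-0.7004 + 0.05325i)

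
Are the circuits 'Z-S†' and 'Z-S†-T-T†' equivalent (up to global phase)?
Yes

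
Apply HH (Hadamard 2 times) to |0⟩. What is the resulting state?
|0⟩

H² = I, so an even number of Hadamards cancels: H^2 = I and the state is unchanged.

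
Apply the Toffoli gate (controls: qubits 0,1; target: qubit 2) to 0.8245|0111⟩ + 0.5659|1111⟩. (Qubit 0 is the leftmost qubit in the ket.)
0.8245|0111⟩ + 0.5659|1101⟩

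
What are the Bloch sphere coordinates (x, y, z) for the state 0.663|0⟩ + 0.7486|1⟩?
(0.9926, 0, -0.1208)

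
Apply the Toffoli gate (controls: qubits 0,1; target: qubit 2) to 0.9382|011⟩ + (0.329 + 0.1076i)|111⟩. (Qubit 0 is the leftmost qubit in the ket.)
0.9382|011⟩ + (0.329 + 0.1076i)|110⟩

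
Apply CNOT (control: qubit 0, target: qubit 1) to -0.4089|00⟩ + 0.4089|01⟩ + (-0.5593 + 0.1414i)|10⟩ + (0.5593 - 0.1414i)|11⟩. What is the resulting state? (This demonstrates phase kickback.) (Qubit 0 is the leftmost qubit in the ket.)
-0.4089|00⟩ + 0.4089|01⟩ + (0.5593 - 0.1414i)|10⟩ + (-0.5593 + 0.1414i)|11⟩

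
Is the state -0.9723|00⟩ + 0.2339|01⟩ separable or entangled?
Separable

Writing the state as a|00⟩ + b|01⟩ + c|10⟩ + d|11⟩, it is a product state iff ad − bc = 0.
Here (a, b, c, d) = (-0.9723, 0.2339, 0, 0): ad − bc = (-0.9723)(0) − (0.2339)(0) = 0, so the state is separable.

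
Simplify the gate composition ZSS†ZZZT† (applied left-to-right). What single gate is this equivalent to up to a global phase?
T†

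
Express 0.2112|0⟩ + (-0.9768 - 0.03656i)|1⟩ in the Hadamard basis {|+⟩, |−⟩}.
(-0.5414 - 0.02585i)|+⟩ + (0.84 + 0.02585i)|−⟩

With |ψ⟩ = α|0⟩ + β|1⟩, the Hadamard-basis coefficients are ⟨+|ψ⟩ = (α + β)/√2 and ⟨−|ψ⟩ = (α − β)/√2.
Here α = 0.2112, β = (-0.9768 - 0.03656i): (α + β)/√2 = (-0.5414 - 0.02585i), (α − β)/√2 = (0.84 + 0.02585i).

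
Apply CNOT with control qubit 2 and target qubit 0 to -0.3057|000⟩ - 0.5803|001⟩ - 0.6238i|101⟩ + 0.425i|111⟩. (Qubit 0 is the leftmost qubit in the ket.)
-0.3057|000⟩ - 0.6238i|001⟩ + 0.425i|011⟩ - 0.5803|101⟩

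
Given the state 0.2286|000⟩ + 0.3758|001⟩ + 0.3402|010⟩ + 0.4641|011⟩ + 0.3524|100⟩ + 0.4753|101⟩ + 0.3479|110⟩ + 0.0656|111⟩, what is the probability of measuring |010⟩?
0.1157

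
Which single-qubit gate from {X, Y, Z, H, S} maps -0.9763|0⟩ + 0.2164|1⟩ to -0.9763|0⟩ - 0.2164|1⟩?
Z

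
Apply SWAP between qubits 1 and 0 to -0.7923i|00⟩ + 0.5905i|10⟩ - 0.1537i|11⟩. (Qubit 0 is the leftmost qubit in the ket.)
-0.7923i|00⟩ + 0.5905i|01⟩ - 0.1537i|11⟩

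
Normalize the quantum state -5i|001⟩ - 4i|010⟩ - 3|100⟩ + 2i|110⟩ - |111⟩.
-0.6742i|001⟩ - 0.5394i|010⟩ - 0.4045|100⟩ + 0.2697i|110⟩ - 0.1348|111⟩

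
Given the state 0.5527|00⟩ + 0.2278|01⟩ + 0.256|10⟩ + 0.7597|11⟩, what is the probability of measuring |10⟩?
0.06554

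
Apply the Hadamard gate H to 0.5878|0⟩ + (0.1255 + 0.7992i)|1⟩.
(0.5044 + 0.5651i)|0⟩ + (0.3269 - 0.5651i)|1⟩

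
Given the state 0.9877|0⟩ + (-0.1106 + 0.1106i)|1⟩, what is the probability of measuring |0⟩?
0.9756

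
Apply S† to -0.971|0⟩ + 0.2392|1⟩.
-0.971|0⟩ - 0.2392i|1⟩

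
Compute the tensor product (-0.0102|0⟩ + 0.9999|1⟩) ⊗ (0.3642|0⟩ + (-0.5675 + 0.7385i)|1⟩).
-0.003715|00⟩ + (0.005789 - 0.007533i)|01⟩ + 0.3642|10⟩ + (-0.5674 + 0.7384i)|11⟩

amp(|b₁b₂…⟩) = product of the factor amplitudes for bits b₁, b₂, …; only kets whose every factor amplitude is nonzero survive.
|00⟩: (-0.0102)(0.3642) = -0.003715
|01⟩: (-0.0102)(-0.5675 + 0.7385i) = (0.005789 - 0.007533i)
|10⟩: (0.9999)(0.3642) = 0.3642
|11⟩: (0.9999)(-0.5675 + 0.7385i) = (-0.5674 + 0.7384i)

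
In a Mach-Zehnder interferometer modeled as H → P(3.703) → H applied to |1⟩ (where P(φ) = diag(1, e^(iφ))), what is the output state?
(0.9233 + 0.2662i)|0⟩ + (0.07675 - 0.2662i)|1⟩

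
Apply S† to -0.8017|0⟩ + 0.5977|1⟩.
-0.8017|0⟩ - 0.5977i|1⟩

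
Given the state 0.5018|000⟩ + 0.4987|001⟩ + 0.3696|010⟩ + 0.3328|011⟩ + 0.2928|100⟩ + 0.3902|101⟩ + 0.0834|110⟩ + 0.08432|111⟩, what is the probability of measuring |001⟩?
0.2487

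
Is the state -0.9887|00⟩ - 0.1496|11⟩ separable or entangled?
Entangled

Writing the state as a|00⟩ + b|01⟩ + c|10⟩ + d|11⟩, it is a product state iff ad − bc = 0.
Here (a, b, c, d) = (-0.9887, 0, 0, -0.1496): ad − bc = (-0.9887)(-0.1496) − (0)(0) = 0.1479 ≠ 0, so the state is entangled.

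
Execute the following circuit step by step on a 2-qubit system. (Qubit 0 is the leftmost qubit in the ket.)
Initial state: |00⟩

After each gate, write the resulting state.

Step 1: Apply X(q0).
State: |10⟩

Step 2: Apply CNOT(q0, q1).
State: |11⟩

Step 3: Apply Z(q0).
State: -|11⟩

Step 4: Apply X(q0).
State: -|01⟩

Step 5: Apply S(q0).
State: -|01⟩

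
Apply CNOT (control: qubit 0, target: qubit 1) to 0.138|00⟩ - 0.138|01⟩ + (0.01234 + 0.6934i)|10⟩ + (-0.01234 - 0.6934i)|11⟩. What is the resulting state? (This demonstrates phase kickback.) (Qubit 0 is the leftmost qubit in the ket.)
0.138|00⟩ - 0.138|01⟩ + (-0.01234 - 0.6934i)|10⟩ + (0.01234 + 0.6934i)|11⟩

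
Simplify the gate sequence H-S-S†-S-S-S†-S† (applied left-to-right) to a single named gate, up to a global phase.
H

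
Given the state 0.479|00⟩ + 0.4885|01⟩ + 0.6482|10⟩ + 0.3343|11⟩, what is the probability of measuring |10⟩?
0.4202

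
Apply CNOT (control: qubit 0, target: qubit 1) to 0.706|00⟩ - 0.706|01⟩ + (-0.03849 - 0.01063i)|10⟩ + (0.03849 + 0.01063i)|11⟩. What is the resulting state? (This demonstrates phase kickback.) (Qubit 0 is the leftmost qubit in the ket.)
0.706|00⟩ - 0.706|01⟩ + (0.03849 + 0.01063i)|10⟩ + (-0.03849 - 0.01063i)|11⟩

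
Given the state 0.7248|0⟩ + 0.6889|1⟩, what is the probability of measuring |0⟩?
0.5253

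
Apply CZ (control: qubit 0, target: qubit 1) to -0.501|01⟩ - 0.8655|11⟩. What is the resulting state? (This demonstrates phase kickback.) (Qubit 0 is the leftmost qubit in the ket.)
-0.501|01⟩ + 0.8655|11⟩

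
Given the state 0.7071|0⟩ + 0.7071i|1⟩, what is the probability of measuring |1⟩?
0.5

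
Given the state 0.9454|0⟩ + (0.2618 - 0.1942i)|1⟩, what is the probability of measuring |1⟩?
0.1063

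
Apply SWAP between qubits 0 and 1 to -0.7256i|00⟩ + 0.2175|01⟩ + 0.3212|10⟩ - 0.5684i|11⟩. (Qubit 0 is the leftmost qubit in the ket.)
-0.7256i|00⟩ + 0.3212|01⟩ + 0.2175|10⟩ - 0.5684i|11⟩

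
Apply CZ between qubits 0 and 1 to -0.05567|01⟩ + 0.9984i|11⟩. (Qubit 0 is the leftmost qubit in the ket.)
-0.05567|01⟩ - 0.9984i|11⟩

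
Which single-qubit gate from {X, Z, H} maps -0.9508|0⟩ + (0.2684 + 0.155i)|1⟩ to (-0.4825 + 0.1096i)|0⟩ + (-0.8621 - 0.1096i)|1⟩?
H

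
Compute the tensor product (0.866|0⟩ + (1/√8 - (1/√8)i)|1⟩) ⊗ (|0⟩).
0.866|00⟩ + (1/√8 - (1/√8)i)|10⟩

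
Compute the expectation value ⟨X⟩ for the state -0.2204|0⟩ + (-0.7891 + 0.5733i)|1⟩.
0.3478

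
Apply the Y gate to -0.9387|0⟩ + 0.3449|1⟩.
-0.3449i|0⟩ - 0.9387i|1⟩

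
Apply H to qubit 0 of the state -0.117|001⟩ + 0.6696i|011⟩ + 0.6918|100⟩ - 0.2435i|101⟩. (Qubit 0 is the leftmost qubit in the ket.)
0.4892|000⟩ + (-0.08273 - 0.1722i)|001⟩ + 0.4735i|011⟩ - 0.4892|100⟩ + (-0.08273 + 0.1722i)|101⟩ + 0.4735i|111⟩

H on qubit 0 mixes each pair of kets that differ only in qubit 0: amplitudes (a, b) of (|…0…⟩, |…1…⟩) become ((a + b)/√2, (a − b)/√2). Kets absent from the input have amplitude 0.
(|000⟩, |100⟩): (a, b) = (0, 0.6918) → (0.4892, -0.4892)
(|001⟩, |101⟩): (a, b) = (-0.117, -0.2435i) → ((-0.08273 - 0.1722i), (-0.08273 + 0.1722i))
(|011⟩, |111⟩): (a, b) = (0.6696i, 0) → (0.4735i, 0.4735i)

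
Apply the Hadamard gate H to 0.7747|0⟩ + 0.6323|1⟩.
0.9949|0⟩ + 0.1007|1⟩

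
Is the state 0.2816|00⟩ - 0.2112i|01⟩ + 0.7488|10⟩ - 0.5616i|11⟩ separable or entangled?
Separable

Writing the state as a|00⟩ + b|01⟩ + c|10⟩ + d|11⟩, it is a product state iff ad − bc = 0.
Here (a, b, c, d) = (0.2816, -0.2112i, 0.7488, -0.5616i): ad − bc = (0.2816)(-0.5616i) − (-0.2112i)(0.7488) = 0, so the state is separable.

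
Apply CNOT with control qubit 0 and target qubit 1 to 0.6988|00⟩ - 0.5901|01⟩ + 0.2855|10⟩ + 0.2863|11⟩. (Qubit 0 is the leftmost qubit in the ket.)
0.6988|00⟩ - 0.5901|01⟩ + 0.2863|10⟩ + 0.2855|11⟩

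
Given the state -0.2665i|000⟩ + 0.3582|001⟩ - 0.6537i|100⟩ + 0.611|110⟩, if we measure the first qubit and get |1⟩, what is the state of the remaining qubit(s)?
-0.7306i|00⟩ + 0.6828|10⟩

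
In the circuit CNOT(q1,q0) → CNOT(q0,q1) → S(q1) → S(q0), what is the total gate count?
4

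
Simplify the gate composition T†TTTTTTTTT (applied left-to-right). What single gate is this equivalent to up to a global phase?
I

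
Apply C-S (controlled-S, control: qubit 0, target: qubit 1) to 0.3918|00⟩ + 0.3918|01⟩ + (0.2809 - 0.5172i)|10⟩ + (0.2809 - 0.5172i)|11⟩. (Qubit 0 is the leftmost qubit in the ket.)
0.3918|00⟩ + 0.3918|01⟩ + (0.2809 - 0.5172i)|10⟩ + (0.5172 + 0.2809i)|11⟩

C-S leaves the control-|0⟩ kets |00⟩, |01⟩ unchanged and applies S to qubit 1 on the control-|1⟩ pair (|10⟩, |11⟩).
S = [[1, 0], [0, i]].
With a = amp(|10⟩) = (0.2809 - 0.5172i) and b = amp(|11⟩) = (0.2809 - 0.5172i):
new amp(|10⟩) = (1)·a = (0.2809 - 0.5172i)
new amp(|11⟩) = (i)·b = (0.5172 + 0.2809i)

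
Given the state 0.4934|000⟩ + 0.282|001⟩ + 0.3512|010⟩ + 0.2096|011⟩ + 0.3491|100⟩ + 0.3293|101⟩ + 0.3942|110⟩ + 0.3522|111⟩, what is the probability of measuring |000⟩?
0.2434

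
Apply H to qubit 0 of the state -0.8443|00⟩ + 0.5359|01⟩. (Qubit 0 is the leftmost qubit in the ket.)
-0.597|00⟩ + 0.3789|01⟩ - 0.597|10⟩ + 0.3789|11⟩

H on qubit 0 mixes each pair of kets that differ only in qubit 0: amplitudes (a, b) of (|…0…⟩, |…1…⟩) become ((a + b)/√2, (a − b)/√2). Kets absent from the input have amplitude 0.
(|00⟩, |10⟩): (a, b) = (-0.8443, 0) → (-0.597, -0.597)
(|01⟩, |11⟩): (a, b) = (0.5359, 0) → (0.3789, 0.3789)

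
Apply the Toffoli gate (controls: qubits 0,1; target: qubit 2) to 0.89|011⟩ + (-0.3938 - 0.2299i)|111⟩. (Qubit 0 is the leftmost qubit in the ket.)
0.89|011⟩ + (-0.3938 - 0.2299i)|110⟩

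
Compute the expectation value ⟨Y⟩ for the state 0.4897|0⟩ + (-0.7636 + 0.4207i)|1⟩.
0.412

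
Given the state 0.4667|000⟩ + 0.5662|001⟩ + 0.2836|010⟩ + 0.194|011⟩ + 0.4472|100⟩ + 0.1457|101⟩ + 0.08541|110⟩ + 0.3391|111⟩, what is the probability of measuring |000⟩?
0.2178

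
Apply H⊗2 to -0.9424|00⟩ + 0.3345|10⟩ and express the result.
-0.304|00⟩ - 0.304|01⟩ - 0.6385|10⟩ - 0.6385|11⟩

H⊗2 gives amp(|y⟩) = (1/2) Σ_x (−1)^(x·y) amp(|x⟩), where x·y is the number of positions in which both x and y have a 1.
|00⟩: (-0.9424 + 0.3345)/2 = -0.304
|01⟩: (-0.9424 + 0.3345)/2 = -0.304
|10⟩: (-0.9424 - 0.3345)/2 = -0.6385
|11⟩: (-0.9424 - 0.3345)/2 = -0.6385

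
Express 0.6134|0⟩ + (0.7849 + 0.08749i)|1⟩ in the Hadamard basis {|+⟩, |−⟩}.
(0.9887 + 0.06186i)|+⟩ + (-0.1213 - 0.06186i)|−⟩

With |ψ⟩ = α|0⟩ + β|1⟩, the Hadamard-basis coefficients are ⟨+|ψ⟩ = (α + β)/√2 and ⟨−|ψ⟩ = (α − β)/√2.
Here α = 0.6134, β = (0.7849 + 0.08749i): (α + β)/√2 = (0.9887 + 0.06186i), (α − β)/√2 = (-0.1213 - 0.06186i).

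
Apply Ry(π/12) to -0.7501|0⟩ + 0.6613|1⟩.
-0.83|0⟩ + 0.5577|1⟩

Ry(π/12) = [[cos(θ/2), −sin(θ/2)], [sin(θ/2), cos(θ/2)]]; θ = π/12, cos(θ/2) ≈ 0.991445, sin(θ/2) ≈ 0.130526.
With a = amp(|0⟩) = -0.7501 and b = amp(|1⟩) = 0.6613:
new amp(|0⟩) = (0.991445)·a + (-0.130526)·b = -0.83
new amp(|1⟩) = (0.130526)·a + (0.991445)·b = 0.5577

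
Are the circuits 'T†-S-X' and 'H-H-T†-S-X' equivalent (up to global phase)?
Yes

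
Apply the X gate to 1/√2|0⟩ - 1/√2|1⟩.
-1/√2|0⟩ + 1/√2|1⟩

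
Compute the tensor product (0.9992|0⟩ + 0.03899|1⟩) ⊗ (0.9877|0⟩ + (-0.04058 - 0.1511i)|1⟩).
0.9869|00⟩ + (-0.04055 - 0.151i)|01⟩ + 0.03851|10⟩ + (-0.001582 - 0.005891i)|11⟩

amp(|b₁b₂…⟩) = product of the factor amplitudes for bits b₁, b₂, …; only kets whose every factor amplitude is nonzero survive.
|00⟩: (0.9992)(0.9877) = 0.9869
|01⟩: (0.9992)(-0.04058 - 0.1511i) = (-0.04055 - 0.151i)
|10⟩: (0.03899)(0.9877) = 0.03851
|11⟩: (0.03899)(-0.04058 - 0.1511i) = (-0.001582 - 0.005891i)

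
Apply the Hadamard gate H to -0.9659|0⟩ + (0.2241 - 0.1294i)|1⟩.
(-0.5245 - 0.0915i)|0⟩ + (-0.8415 + 0.0915i)|1⟩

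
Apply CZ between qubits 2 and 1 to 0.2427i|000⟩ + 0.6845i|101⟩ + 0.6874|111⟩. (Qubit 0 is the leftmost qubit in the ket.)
0.2427i|000⟩ + 0.6845i|101⟩ - 0.6874|111⟩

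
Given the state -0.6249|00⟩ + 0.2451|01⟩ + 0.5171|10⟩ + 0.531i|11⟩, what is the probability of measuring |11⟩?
0.282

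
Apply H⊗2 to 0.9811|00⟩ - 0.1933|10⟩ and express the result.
0.3939|00⟩ + 0.3939|01⟩ + 0.5872|10⟩ + 0.5872|11⟩

H⊗2 gives amp(|y⟩) = (1/2) Σ_x (−1)^(x·y) amp(|x⟩), where x·y is the number of positions in which both x and y have a 1.
|00⟩: (0.9811 - 0.1933)/2 = 0.3939
|01⟩: (0.9811 - 0.1933)/2 = 0.3939
|10⟩: (0.9811 + 0.1933)/2 = 0.5872
|11⟩: (0.9811 + 0.1933)/2 = 0.5872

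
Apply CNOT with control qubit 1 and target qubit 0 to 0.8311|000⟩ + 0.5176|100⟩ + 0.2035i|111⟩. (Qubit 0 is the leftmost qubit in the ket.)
0.8311|000⟩ + 0.2035i|011⟩ + 0.5176|100⟩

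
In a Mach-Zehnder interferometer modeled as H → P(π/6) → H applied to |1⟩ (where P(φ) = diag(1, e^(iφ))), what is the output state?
(0.06699 - 0.25i)|0⟩ + (0.933 + 0.25i)|1⟩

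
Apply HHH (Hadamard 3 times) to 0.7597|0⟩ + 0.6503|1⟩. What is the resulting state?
0.997|0⟩ + 0.07736|1⟩

H² = I, so H^3 = H: a single Hadamard. With (a, b) = (0.7597, 0.6503), H gives ((a + b)/√2, (a − b)/√2) = (0.997, 0.07736).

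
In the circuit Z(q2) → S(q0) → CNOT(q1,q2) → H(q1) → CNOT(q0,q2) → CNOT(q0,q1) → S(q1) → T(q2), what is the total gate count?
8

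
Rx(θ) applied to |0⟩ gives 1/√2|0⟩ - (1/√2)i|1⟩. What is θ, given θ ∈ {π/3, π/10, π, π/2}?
π/2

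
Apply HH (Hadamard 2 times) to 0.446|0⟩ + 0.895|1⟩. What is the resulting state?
0.446|0⟩ + 0.895|1⟩

H² = I, so an even number of Hadamards cancels: H^2 = I and the state is unchanged.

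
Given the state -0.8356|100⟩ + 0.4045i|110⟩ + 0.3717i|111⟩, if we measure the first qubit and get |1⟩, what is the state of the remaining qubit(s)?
-0.8356|00⟩ + 0.4045i|10⟩ + 0.3717i|11⟩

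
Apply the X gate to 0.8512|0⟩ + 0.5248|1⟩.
0.5248|0⟩ + 0.8512|1⟩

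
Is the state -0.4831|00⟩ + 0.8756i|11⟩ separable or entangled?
Entangled

Writing the state as a|00⟩ + b|01⟩ + c|10⟩ + d|11⟩, it is a product state iff ad − bc = 0.
Here (a, b, c, d) = (-0.4831, 0, 0, 0.8756i): ad − bc = (-0.4831)(0.8756i) − (0)(0) = -0.423i ≠ 0, so the state is entangled.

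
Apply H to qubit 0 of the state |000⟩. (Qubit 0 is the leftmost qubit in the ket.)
1/√2|000⟩ + 1/√2|100⟩

H on qubit 0 mixes each pair of kets that differ only in qubit 0: amplitudes (a, b) of (|…0…⟩, |…1…⟩) become ((a + b)/√2, (a − b)/√2). Kets absent from the input have amplitude 0.
(|000⟩, |100⟩): (a, b) = (1, 0) → (1/√2, 1/√2)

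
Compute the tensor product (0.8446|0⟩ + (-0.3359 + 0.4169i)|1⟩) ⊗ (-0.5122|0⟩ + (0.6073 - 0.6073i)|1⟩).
-0.4326|00⟩ + (0.5129 - 0.5129i)|01⟩ + (0.172 - 0.2135i)|10⟩ + (0.04919 + 0.4572i)|11⟩

amp(|b₁b₂…⟩) = product of the factor amplitudes for bits b₁, b₂, …; only kets whose every factor amplitude is nonzero survive.
|00⟩: (0.8446)(-0.5122) = -0.4326
|01⟩: (0.8446)(0.6073 - 0.6073i) = (0.5129 - 0.5129i)
|10⟩: (-0.3359 + 0.4169i)(-0.5122) = (0.172 - 0.2135i)
|11⟩: (-0.3359 + 0.4169i)(0.6073 - 0.6073i) = (0.04919 + 0.4572i)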